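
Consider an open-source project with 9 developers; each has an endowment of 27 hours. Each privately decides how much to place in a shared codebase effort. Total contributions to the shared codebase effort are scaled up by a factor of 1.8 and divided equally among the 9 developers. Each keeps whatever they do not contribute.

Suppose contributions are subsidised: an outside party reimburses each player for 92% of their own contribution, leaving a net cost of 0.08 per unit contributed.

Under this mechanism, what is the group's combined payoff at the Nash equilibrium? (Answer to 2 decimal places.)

660.96 hours

With the mechanism, a contributed unit returns (1.8/9) / 0.08 = 2.5000 per unit of net cost to the contributor — now above 1 — so contributing fully is weakly dominant for every player.
At the Nash equilibrium everyone contributes 27. Group total payoff = 9 × (27 × 0.92 + 1.8 × 27) = 660.96.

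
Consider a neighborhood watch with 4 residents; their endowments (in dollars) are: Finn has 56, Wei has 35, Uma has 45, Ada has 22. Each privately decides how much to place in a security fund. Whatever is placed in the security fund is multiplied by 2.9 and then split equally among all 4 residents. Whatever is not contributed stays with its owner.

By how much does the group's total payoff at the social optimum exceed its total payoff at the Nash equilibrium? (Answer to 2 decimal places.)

The private return per contributed unit is 2.9/4 = 0.7250 < 1 for every player regardless of endowment, so the Nash equilibrium is zero contribution and the group total is Σ E_j = 56 + 35 + 45 + 22 = 158.
Each contributed unit returns 2.900 to the group, so the social optimum is full contribution by everyone: group total = 2.900 × 158 = 458.20.
Efficiency loss = (2.900 − 1) × 158 = 300.20.

300.20 dollars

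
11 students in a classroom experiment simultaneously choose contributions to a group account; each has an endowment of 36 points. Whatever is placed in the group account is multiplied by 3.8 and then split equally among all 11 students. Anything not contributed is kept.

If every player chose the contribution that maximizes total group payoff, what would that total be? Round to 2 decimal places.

1504.80 points

Each contributed unit returns 3.800 to the group as a whole (0.3455 to each of 11 players), which exceeds 1, so the social optimum is full contribution: group total = 3.800 × 396 = 1504.80.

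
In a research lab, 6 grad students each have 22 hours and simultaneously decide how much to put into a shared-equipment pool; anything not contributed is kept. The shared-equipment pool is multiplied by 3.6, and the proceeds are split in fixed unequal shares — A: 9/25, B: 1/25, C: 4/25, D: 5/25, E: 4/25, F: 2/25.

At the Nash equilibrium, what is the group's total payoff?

Player j's private return per contributed unit is 3.6 × (j's share). Contributing is weakly dominant for j when that share is at least 1/3.6 = 0.2778, and contributing 0 is dominant otherwise.
Only A (9/25) clears that bar, contributing 22; the remaining 5 contribute 0. Total contributed: 22.
The shared-equipment pool pays out 3.6 × 22 = 79.20 in total (split across the unequal shares, but the aggregate is all that matters for the group sum).
The 5 free-riders keep 22 each, adding 110. Group total = 110 + 79.20 = 189.20.

189.20 hours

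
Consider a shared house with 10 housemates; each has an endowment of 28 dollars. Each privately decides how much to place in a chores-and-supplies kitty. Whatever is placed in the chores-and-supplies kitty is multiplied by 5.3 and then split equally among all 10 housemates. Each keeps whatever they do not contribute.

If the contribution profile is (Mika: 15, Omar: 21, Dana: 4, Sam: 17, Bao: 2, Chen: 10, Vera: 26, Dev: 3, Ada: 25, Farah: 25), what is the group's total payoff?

Total contributed: 15 + 21 + 4 + 17 + 2 + 10 + 26 + 3 + 25 + 25 = 148; total kept: 10 × 28 − 148 = 132.
The chores-and-supplies kitty pays out 5.3 × 148 = 784.40 in aggregate.
Group total = 132 + 784.40 = 916.40.

916.40 dollars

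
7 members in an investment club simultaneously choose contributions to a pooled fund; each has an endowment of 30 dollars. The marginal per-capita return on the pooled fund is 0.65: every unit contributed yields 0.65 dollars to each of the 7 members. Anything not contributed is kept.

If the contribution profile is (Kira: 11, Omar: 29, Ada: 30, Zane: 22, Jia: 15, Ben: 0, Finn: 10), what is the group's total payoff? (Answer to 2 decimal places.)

Total contributed: 11 + 29 + 30 + 22 + 15 + 0 + 10 = 117; total kept: 7 × 30 − 117 = 93.
The pooled fund pays out 0.65 × 7 × 117 = 532.35 in aggregate.
Group total = 93 + 532.35 = 625.35.

625.35 dollars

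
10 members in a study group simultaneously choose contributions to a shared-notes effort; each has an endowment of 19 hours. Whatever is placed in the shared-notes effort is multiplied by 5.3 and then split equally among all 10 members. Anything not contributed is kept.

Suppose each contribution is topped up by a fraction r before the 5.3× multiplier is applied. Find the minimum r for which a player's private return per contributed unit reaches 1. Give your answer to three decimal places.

0.887

With matching at rate r, one contributed unit becomes (1 + r) in the shared-notes effort and returns 5.3 × (1 + r) / 10 to the contributor.
Setting this equal to 1: 1 + r = 10/5.3 = 1.8868.
So the minimum matching rate is r = 1.8868 − 1 = 0.887.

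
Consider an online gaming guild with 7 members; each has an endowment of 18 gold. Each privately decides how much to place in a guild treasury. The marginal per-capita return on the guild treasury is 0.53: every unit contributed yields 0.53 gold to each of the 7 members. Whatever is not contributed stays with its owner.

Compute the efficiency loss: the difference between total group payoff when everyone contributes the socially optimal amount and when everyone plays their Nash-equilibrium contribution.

The private return per contributed unit is 0.53 < 1, so contributing 0 is dominant for every player. At the Nash equilibrium everyone keeps their 18, and the group total is 7 × 18 = 126.
Each contributed unit returns 3.710 to the group as a whole (0.53 to each of 7 players), which exceeds 1, so the social optimum is full contribution: group total = 3.710 × 126 = 467.46.
Efficiency loss = 467.46 − 126 = 341.46.

341.46 gold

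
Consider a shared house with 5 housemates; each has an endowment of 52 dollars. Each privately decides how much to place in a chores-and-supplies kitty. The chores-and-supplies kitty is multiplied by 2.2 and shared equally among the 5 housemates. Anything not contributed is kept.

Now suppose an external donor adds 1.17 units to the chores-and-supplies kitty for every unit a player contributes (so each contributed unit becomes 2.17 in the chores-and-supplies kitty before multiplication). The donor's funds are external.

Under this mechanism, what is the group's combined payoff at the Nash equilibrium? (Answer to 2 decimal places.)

Even with the mechanism, each unit contributed returns only 2.2 × 2.17 / 5 = 0.9548 per unit of net cost, so contributing nothing is still dominant.
At the Nash equilibrium no one contributes; group total payoff = 5 × 52 = 260.

260.00 dollars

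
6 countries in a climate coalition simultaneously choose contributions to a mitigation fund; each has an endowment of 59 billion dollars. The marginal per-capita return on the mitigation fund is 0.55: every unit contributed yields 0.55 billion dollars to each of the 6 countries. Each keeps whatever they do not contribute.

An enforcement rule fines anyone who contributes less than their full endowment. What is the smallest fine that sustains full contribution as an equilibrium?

26.55 billion dollars

Given the others contribute fully, the best deviation is to contribute 0 (any partial contribution still incurs the fine and gives up units whose private return 0.55 is below 1).
Deviating from 59 to 0 saves 59 billion dollars but forfeits the deviator's share of the drop in the mitigation fund: 0.55 × 59 = 32.45.
So the deviation gain is 59 − 32.45 = 26.55, and the fine must be at least 26.55 billion dollars to wipe it out.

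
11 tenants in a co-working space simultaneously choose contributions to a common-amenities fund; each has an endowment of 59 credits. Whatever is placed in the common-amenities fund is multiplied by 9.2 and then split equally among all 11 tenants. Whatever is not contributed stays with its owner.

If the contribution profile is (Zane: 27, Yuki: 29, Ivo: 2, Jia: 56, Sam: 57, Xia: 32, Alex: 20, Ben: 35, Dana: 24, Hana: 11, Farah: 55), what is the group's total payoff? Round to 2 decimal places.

3502.60 credits

Total contributed: 27 + 29 + 2 + 56 + 57 + 32 + 20 + 35 + 24 + 11 + 55 = 348; total kept: 11 × 59 − 348 = 301.
The common-amenities fund pays out 9.2 × 348 = 3201.60 in aggregate.
Group total = 301 + 3201.60 = 3502.60.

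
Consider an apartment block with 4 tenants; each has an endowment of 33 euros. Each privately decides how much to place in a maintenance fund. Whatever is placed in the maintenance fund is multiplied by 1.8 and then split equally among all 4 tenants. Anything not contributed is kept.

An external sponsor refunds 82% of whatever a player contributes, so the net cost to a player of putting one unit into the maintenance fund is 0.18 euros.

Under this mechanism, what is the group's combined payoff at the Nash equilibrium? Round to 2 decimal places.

The effective private return per unit is now (1.8/4) / 0.18 = 2.5000 > 1, so every player's dominant strategy flips to full contribution.
At the Nash equilibrium everyone contributes 33. Group total payoff = 4 × (33 × 0.82 + 1.8 × 33) = 345.84.

345.84 euros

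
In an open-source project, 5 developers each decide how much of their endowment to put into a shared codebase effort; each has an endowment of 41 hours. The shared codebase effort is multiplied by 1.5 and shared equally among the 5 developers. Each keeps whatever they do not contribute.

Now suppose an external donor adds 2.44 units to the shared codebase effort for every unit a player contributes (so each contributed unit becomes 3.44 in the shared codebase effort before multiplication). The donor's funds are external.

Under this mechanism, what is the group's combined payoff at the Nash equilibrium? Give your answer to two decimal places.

1057.80 hours

The effective private return per unit is now 1.5 × 3.44 / 5 = 1.0320 > 1, so every player's dominant strategy flips to full contribution.
At the Nash equilibrium everyone contributes 41. Group total payoff = 1.5 × 3.44 × 205 = 1057.80.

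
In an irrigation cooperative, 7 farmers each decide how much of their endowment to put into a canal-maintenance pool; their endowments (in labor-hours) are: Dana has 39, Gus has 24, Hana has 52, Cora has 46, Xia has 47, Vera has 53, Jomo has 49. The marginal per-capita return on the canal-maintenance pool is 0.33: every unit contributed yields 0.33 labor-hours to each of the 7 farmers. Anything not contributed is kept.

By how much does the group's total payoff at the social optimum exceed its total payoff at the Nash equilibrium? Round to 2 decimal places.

406.10 labor-hours

The private return per contributed unit is 0.33 < 1 for everyone, so the Nash equilibrium is zero contribution and the group total is Σ E_j = 39 + 24 + 52 + 46 + 47 + 53 + 49 = 310.
Each contributed unit returns 2.310 to the group, so the social optimum is full contribution by everyone: group total = 2.310 × 310 = 716.10.
Efficiency loss = (2.310 − 1) × 310 = 406.10.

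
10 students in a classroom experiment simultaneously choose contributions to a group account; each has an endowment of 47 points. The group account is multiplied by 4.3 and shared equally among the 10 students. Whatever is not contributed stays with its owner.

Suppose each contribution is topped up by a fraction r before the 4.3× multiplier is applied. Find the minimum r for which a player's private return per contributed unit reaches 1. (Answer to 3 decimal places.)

With matching at rate r, one contributed unit becomes (1 + r) in the group account and returns 4.3 × (1 + r) / 10 to the contributor.
Setting this equal to 1: 1 + r = 10/4.3 = 2.3256.
So the minimum matching rate is r = 2.3256 − 1 = 1.326.

1.326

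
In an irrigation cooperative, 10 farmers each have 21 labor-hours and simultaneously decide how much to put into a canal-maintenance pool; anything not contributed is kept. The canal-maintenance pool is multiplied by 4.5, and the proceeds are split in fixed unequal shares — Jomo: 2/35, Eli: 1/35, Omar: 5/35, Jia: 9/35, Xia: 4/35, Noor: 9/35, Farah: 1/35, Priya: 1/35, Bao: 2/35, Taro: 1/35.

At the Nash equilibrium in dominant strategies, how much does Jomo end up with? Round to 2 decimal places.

For player j, contributing a unit is worthwhile iff 4.5 × (j's share) ≥ 1, i.e. iff j's share is at least 0.2222.
Jia and Noor clear that bar, contributing 21 each; the remaining 8 contribute 0. Total contributed: 42.
Jomo keeps 21 and receives 4.5 × 42 × 2/35 = 10.80 from the canal-maintenance pool, for a payoff of 31.80.

31.80 labor-hours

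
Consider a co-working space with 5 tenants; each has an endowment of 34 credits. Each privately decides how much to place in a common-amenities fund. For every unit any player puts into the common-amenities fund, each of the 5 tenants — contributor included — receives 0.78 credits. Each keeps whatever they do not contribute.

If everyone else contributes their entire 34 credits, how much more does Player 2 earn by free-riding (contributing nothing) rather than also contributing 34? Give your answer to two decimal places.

7.48 credits

Switching from a contribution of 34 to 0 lets Player 2 keep an extra 34 credits, but lowers the common-amenities fund by 34, which costs Player 2 their own share of that drop: 0.78 × 34 = 26.52.
Net gain = 34 − 26.52 = 7.48. The private return per contributed unit (0.78) is below 1, so free-riding is indeed the best response regardless of what the others do.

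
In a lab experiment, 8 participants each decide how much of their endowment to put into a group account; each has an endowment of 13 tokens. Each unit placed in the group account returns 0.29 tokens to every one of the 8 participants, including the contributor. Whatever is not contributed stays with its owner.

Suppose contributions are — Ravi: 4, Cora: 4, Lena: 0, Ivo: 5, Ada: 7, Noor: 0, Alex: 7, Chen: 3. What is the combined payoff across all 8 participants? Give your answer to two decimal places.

Total contributed: 4 + 4 + 0 + 5 + 7 + 0 + 7 + 3 = 30; total kept: 8 × 13 − 30 = 74.
The group account pays out 0.29 × 8 × 30 = 69.60 in aggregate.
Group total = 74 + 69.60 = 143.60.

143.60 tokens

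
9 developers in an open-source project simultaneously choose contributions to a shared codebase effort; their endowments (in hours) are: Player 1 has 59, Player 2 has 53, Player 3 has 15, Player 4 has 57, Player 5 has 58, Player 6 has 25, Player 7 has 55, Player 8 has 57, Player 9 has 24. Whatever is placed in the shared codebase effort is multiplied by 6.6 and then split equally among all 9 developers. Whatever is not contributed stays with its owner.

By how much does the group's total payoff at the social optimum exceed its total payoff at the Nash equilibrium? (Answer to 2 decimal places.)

The private return per contributed unit is 6.6/9 = 0.7333 < 1 for every player regardless of endowment, so the Nash equilibrium is zero contribution and the group total is Σ E_j = 59 + 53 + 15 + 57 + 58 + 25 + 55 + 57 + 24 = 403.
Each contributed unit returns 6.600 to the group, so the social optimum is full contribution by everyone: group total = 6.600 × 403 = 2659.80.
Efficiency loss = (6.600 − 1) × 403 = 2256.80.

2256.80 hours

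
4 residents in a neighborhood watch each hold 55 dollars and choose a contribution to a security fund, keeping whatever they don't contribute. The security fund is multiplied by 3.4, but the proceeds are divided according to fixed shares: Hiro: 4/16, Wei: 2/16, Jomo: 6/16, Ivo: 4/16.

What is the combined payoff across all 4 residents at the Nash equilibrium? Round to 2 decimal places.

352.00 dollars

Each unit j contributes comes back to j as 3.4 × (j's share), so j prefers to contribute only if that share exceeds 1/3.4 = 0.2941; otherwise keeping the unit dominates.
Only Jomo (6/16) clears that bar, contributing 55; the remaining 3 contribute 0. Total contributed: 55.
The security fund pays out 3.4 × 55 = 187.00 in total (split across the unequal shares, but the aggregate is all that matters for the group sum).
The 3 free-riders keep 55 each, adding 165. Group total = 165 + 187.00 = 352.00.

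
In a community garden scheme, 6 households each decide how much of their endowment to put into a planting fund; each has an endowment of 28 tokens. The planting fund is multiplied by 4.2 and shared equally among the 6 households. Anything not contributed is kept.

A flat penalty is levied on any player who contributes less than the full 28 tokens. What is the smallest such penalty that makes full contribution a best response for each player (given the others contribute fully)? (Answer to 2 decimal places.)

Given the others contribute fully, the best deviation is to contribute 0 (any partial contribution still incurs the fine and gives up units whose private return 0.7000 is below 1).
Deviating from 28 to 0 saves 28 tokens but forfeits the deviator's share of the drop in the planting fund: 4.2/6 × 28 = 19.60.
So the deviation gain is 28 − 19.60 = 8.40, and the fine must be at least 8.40 tokens to wipe it out.

8.40 tokens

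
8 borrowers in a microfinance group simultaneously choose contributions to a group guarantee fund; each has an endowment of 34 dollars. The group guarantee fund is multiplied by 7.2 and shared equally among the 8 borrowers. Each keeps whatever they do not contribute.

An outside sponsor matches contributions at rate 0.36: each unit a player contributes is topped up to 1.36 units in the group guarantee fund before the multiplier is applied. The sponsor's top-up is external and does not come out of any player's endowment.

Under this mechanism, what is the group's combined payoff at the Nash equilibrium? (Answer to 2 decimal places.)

2663.42 dollars

The effective private return per unit is now 7.2 × 1.36 / 8 = 1.2240 > 1, so every player's dominant strategy flips to full contribution.
At the Nash equilibrium everyone contributes 34. Group total payoff = 7.2 × 1.36 × 272 = 2663.42.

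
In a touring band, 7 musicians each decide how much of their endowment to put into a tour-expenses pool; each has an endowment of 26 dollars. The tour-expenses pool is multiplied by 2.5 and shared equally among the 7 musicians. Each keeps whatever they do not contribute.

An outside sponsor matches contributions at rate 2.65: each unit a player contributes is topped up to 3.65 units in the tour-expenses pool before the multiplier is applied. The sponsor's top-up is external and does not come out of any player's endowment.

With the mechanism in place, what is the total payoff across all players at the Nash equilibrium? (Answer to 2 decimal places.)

1660.75 dollars

Under the mechanism each unit contributed yields 2.5 × 3.65 / 7 = 1.3036 back to its contributor per unit of net cost, which exceeds 1, making full contribution the dominant choice for everyone.
So the Nash equilibrium is full contribution by all 7; the group earns 2.5 × 3.65 × 182 = 1660.75.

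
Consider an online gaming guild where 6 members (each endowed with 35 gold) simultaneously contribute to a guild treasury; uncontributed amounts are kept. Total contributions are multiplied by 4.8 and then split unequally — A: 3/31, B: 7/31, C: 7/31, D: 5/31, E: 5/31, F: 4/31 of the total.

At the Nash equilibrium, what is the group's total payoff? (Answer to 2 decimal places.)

A player with share s gets back 4.8·s per unit contributed, so full contribution is dominant for anyone with s > 1/4.8 = 0.2083 and zero contribution is dominant for anyone below.
B and C are above the threshold, contributing 35 each; the remaining 4 contribute 0. Total contributed: 70.
The guild treasury pays out 4.8 × 70 = 336.00 in total (split across the unequal shares, but the aggregate is all that matters for the group sum).
The 4 free-riders keep 35 each, adding 140. Group total = 140 + 336.00 = 476.00.

476.00 gold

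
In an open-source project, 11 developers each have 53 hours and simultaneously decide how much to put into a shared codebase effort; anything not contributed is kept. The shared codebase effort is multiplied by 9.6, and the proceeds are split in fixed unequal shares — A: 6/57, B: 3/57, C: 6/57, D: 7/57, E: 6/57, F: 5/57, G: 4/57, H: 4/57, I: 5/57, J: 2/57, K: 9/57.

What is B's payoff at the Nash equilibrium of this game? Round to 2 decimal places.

186.89 hours

Player j's private return per contributed unit is 9.6 × (j's share). Contributing is weakly dominant for j when that share is at least 1/9.6 = 0.1042, and contributing 0 is dominant otherwise.
A, C, D, E and K clear that bar, contributing 53 each; the remaining 6 contribute 0. Total contributed: 265.
B keeps 53 and receives 9.6 × 265 × 3/57 = 133.89 from the shared codebase effort, for a payoff of 186.89.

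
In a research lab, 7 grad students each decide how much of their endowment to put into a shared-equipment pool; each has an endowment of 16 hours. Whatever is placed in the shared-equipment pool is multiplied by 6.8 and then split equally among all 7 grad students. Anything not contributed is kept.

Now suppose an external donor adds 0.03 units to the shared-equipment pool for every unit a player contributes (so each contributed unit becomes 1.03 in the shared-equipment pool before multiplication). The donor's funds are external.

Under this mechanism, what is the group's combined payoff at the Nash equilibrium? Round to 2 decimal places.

With the mechanism, a contributed unit returns 6.8 × 1.03 / 7 = 1.0006 per unit of net cost to the contributor — now above 1 — so contributing fully is weakly dominant for every player.
At the Nash equilibrium everyone contributes 16. Group total payoff = 6.8 × 1.03 × 112 = 784.45.

784.45 hours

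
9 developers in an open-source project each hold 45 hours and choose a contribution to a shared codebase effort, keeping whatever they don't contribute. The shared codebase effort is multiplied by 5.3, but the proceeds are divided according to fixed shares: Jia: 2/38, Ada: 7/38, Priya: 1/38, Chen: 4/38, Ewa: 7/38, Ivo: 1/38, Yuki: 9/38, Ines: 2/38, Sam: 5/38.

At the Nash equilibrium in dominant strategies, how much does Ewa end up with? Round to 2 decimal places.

For player j, contributing a unit is worthwhile iff 5.3 × (j's share) ≥ 1, i.e. iff j's share is at least 0.1887.
The only share above 0.1887 is Yuki's 9/38, contributing 45; the remaining 8 contribute 0. Total contributed: 45.
Ewa keeps 45 and receives 5.3 × 45 × 7/38 = 43.93 from the shared codebase effort, for a payoff of 88.93.

88.93 hours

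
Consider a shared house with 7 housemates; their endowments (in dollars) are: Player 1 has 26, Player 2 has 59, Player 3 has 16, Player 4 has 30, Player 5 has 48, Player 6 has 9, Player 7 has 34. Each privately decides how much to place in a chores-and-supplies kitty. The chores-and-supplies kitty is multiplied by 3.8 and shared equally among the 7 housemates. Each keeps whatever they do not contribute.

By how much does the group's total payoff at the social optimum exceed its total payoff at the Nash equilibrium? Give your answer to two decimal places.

The private return per contributed unit is 3.8/7 = 0.5429 < 1 for every player regardless of endowment, so the Nash equilibrium is zero contribution and the group total is Σ E_j = 26 + 59 + 16 + 30 + 48 + 9 + 34 = 222.
Each contributed unit returns 3.800 to the group, so the social optimum is full contribution by everyone: group total = 3.800 × 222 = 843.60.
Efficiency loss = (3.800 − 1) × 222 = 621.60.

621.60 dollars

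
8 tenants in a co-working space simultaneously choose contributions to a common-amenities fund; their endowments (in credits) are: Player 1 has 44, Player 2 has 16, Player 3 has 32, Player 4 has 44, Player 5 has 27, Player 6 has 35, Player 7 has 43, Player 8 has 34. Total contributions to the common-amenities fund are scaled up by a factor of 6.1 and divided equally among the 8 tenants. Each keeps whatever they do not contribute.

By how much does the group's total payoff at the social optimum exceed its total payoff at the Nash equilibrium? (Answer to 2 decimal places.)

1402.50 credits

The private return per contributed unit is 6.1/8 = 0.7625 < 1 for every player regardless of endowment, so the Nash equilibrium is zero contribution and the group total is Σ E_j = 44 + 16 + 32 + 44 + 27 + 35 + 43 + 34 = 275.
Each contributed unit returns 6.100 to the group, so the social optimum is full contribution by everyone: group total = 6.100 × 275 = 1677.50.
Efficiency loss = (6.100 − 1) × 275 = 1402.50.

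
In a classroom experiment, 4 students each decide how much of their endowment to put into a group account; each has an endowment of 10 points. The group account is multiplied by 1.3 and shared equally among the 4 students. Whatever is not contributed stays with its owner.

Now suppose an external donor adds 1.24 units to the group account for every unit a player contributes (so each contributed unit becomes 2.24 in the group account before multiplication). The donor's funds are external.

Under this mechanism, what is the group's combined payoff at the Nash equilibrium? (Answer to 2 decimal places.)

40.00 points

With the mechanism, a contributed unit returns 1.3 × 2.24 / 4 = 0.7280 per unit of net cost — still below 1 — so contributing 0 remains dominant for every player.
At the Nash equilibrium no one contributes; group total payoff = 4 × 10 = 40.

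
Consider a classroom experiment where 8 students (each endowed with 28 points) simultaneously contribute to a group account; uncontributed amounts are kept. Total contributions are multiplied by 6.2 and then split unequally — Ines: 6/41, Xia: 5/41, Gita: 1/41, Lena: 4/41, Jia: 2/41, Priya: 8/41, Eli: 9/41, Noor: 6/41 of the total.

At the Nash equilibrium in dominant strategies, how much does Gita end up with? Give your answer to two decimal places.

Each unit j contributes comes back to j as 6.2 × (j's share), so j prefers to contribute only if that share exceeds 1/6.2 = 0.1613; otherwise keeping the unit dominates.
Priya and Eli are above the threshold, contributing 28 each; the remaining 6 contribute 0. Total contributed: 56.
Gita keeps 28 and receives 6.2 × 56 × 1/41 = 8.47 from the group account, for a payoff of 36.47.

36.47 points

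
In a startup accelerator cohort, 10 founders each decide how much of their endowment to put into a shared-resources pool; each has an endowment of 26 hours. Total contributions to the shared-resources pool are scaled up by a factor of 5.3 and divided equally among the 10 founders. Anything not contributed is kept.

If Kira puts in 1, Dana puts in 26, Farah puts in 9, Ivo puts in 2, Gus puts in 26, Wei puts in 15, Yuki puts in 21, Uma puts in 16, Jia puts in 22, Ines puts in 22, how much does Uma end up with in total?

94.80 hours

Total contributed: 1 + 26 + 9 + 2 + 26 + 15 + 21 + 16 + 22 + 22 = 160.
Each receives 5.3 × 160 / 10 = 84.80 from the shared-resources pool.
Uma keeps 26 − 16 = 10, so Uma's payoff is 10 + 84.80 = 94.80.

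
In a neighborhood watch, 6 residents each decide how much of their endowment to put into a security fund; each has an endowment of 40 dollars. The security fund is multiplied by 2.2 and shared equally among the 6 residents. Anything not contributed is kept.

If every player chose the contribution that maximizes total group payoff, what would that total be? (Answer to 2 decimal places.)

528.00 dollars

Each contributed unit returns 2.200 to the group as a whole (0.3667 to each of 6 players), which exceeds 1, so the social optimum is full contribution: group total = 2.200 × 240 = 528.00.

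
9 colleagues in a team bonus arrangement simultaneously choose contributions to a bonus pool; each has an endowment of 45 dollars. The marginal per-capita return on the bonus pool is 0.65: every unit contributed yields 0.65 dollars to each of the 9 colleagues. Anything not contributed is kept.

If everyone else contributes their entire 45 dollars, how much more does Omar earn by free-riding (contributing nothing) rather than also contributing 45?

Switching from a contribution of 45 to 0 lets Omar keep an extra 45 dollars, but lowers the bonus pool by 45, which costs Omar their own share of that drop: 0.65 × 45 = 29.25.
Net gain = 45 − 29.25 = 15.75. The private return per contributed unit (0.65) is below 1, so free-riding is indeed the best response regardless of what the others do.

15.75 dollars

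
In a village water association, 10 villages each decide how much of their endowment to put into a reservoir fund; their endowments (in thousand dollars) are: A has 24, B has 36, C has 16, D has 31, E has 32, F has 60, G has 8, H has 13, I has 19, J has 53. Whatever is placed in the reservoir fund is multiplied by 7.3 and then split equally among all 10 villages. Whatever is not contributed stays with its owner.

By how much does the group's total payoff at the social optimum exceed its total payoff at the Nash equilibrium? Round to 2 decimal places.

1839.60 thousand dollars

The private return per contributed unit is 7.3/10 = 0.7300 < 1 for every player regardless of endowment, so the Nash equilibrium is zero contribution and the group total is Σ E_j = 24 + 36 + 16 + 31 + 32 + 60 + 8 + 13 + 19 + 53 = 292.
Each contributed unit returns 7.300 to the group, so the social optimum is full contribution by everyone: group total = 7.300 × 292 = 2131.60.
Efficiency loss = (7.300 − 1) × 292 = 1839.60.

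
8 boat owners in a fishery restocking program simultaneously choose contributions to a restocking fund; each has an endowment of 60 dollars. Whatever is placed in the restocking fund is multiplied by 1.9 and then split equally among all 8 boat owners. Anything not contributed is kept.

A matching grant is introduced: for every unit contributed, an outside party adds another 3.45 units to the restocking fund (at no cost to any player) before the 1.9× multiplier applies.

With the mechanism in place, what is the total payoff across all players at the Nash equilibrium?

4058.40 dollars

The effective private return per unit is now 1.9 × 4.45 / 8 = 1.0569 > 1, so every player's dominant strategy flips to full contribution.
At the Nash equilibrium everyone contributes 60. Group total payoff = 1.9 × 4.45 × 480 = 4058.40.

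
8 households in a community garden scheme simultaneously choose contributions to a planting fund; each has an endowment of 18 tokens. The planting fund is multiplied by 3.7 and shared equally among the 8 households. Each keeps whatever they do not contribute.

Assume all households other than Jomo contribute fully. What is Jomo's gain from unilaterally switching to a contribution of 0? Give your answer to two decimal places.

9.68 tokens

Switching from a contribution of 18 to 0 lets Jomo keep an extra 18 tokens, but lowers the planting fund by 18, which costs Jomo their own share of that drop: 3.7/8 × 18 = 8.32.
Net gain = 18 − 8.32 = 9.68. The private return per contributed unit (0.4625) is below 1, so free-riding is indeed the best response regardless of what the others do.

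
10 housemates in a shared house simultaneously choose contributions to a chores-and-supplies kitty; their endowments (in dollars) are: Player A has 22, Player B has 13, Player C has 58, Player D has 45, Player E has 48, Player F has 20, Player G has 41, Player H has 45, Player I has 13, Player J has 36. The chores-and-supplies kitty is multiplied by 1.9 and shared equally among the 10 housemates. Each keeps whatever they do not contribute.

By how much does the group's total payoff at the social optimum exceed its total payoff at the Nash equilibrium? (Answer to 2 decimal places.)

306.90 dollars

The private return per contributed unit is 1.9/10 = 0.1900 < 1 for every player regardless of endowment, so the Nash equilibrium is zero contribution and the group total is Σ E_j = 22 + 13 + 58 + 45 + 48 + 20 + 41 + 45 + 13 + 36 = 341.
Each contributed unit returns 1.900 to the group, so the social optimum is full contribution by everyone: group total = 1.900 × 341 = 647.90.
Efficiency loss = (1.900 − 1) × 341 = 306.90.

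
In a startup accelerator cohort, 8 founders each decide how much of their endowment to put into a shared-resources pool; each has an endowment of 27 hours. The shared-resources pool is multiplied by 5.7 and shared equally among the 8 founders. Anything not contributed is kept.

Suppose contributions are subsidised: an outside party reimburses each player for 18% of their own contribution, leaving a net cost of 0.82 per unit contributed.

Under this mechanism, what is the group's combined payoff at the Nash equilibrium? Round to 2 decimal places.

216.00 hours

With the mechanism, a contributed unit returns (5.7/8) / 0.82 = 0.8689 per unit of net cost — still below 1 — so contributing 0 remains dominant for every player.
At the Nash equilibrium no one contributes; group total payoff = 8 × 27 = 216.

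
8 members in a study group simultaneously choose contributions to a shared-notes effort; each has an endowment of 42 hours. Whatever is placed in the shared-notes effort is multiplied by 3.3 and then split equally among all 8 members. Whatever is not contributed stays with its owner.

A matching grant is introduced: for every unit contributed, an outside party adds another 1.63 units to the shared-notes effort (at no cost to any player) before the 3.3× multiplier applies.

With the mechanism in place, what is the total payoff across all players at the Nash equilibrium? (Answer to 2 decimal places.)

2916.14 hours

Under the mechanism each unit contributed yields 3.3 × 2.63 / 8 = 1.0849 back to its contributor per unit of net cost, which exceeds 1, making full contribution the dominant choice for everyone.
At the Nash equilibrium everyone contributes 42. Group total payoff = 3.3 × 2.63 × 336 = 2916.14.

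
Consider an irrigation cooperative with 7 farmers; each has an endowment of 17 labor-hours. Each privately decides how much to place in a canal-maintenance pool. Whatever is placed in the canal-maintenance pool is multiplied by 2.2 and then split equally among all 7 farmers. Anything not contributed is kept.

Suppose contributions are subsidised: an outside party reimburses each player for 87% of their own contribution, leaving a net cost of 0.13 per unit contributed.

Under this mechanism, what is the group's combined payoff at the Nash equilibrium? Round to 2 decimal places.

Under the mechanism each unit contributed yields (2.2/7) / 0.13 = 2.4176 back to its contributor per unit of net cost, which exceeds 1, making full contribution the dominant choice for everyone.
So the Nash equilibrium is full contribution by all 7; the group earns 7 × (17 × 0.87 + 2.2 × 17) = 365.33.

365.33 labor-hours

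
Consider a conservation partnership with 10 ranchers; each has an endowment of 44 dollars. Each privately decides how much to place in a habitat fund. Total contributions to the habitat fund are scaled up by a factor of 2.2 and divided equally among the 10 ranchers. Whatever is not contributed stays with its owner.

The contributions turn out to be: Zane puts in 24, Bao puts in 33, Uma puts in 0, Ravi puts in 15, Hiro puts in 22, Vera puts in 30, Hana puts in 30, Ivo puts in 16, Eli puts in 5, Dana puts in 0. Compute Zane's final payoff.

Total contributed: 24 + 33 + 0 + 15 + 22 + 30 + 30 + 16 + 5 + 0 = 175.
Each receives 2.2 × 175 / 10 = 38.50 from the habitat fund.
Zane keeps 44 − 24 = 20, so Zane's payoff is 20 + 38.50 = 58.50.

58.50 dollars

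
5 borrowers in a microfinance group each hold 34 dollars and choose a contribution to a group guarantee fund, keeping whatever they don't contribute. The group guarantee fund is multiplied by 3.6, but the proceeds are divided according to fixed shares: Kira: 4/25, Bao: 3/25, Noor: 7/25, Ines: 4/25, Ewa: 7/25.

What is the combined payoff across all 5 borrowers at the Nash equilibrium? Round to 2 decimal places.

346.80 dollars

Player j's private return per contributed unit is 3.6 × (j's share). Contributing is weakly dominant for j when that share is at least 1/3.6 = 0.2778, and contributing 0 is dominant otherwise.
Noor and Ewa clear that bar, contributing 34 each; the remaining 3 contribute 0. Total contributed: 68.
The group guarantee fund pays out 3.6 × 68 = 244.80 in total (split across the unequal shares, but the aggregate is all that matters for the group sum).
The 3 free-riders keep 34 each, adding 102. Group total = 102 + 244.80 = 346.80.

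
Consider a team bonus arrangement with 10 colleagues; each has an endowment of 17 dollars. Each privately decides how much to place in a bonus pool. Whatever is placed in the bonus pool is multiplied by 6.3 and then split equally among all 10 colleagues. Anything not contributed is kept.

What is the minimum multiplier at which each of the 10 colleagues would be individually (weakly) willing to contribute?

A contributed unit returns (multiplier)/10 to its contributor.
This reaches 1 exactly when the multiplier is 10.

10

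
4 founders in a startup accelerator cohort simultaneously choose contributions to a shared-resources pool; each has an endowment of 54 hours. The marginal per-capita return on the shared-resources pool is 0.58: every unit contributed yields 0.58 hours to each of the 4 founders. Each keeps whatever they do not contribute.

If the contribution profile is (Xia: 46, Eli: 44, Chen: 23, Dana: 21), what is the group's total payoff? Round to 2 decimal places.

Total contributed: 46 + 44 + 23 + 21 = 134; total kept: 4 × 54 − 134 = 82.
The shared-resources pool pays out 0.58 × 4 × 134 = 310.88 in aggregate.
Group total = 82 + 310.88 = 392.88.

392.88 hours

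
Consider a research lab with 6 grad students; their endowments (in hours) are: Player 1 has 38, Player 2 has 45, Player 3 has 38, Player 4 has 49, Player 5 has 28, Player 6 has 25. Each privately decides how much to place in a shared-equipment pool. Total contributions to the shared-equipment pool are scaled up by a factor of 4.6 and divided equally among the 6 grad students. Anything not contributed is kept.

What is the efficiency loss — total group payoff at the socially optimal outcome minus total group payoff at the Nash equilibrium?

802.80 hours

The private return per contributed unit is 4.6/6 = 0.7667 < 1 for every player regardless of endowment, so the Nash equilibrium is zero contribution and the group total is Σ E_j = 38 + 45 + 38 + 49 + 28 + 25 = 223.
Each contributed unit returns 4.600 to the group, so the social optimum is full contribution by everyone: group total = 4.600 × 223 = 1025.80.
Efficiency loss = (4.600 − 1) × 223 = 802.80.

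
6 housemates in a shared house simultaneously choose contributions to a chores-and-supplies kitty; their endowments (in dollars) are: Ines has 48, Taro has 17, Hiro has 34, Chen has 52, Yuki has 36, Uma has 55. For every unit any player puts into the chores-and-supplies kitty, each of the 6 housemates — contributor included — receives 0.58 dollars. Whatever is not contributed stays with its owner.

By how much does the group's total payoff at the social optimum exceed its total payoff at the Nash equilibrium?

600.16 dollars

The private return per contributed unit is 0.58 < 1 for everyone, so the Nash equilibrium is zero contribution and the group total is Σ E_j = 48 + 17 + 34 + 52 + 36 + 55 = 242.
Each contributed unit returns 3.480 to the group, so the social optimum is full contribution by everyone: group total = 3.480 × 242 = 842.16.
Efficiency loss = (3.480 − 1) × 242 = 600.16.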